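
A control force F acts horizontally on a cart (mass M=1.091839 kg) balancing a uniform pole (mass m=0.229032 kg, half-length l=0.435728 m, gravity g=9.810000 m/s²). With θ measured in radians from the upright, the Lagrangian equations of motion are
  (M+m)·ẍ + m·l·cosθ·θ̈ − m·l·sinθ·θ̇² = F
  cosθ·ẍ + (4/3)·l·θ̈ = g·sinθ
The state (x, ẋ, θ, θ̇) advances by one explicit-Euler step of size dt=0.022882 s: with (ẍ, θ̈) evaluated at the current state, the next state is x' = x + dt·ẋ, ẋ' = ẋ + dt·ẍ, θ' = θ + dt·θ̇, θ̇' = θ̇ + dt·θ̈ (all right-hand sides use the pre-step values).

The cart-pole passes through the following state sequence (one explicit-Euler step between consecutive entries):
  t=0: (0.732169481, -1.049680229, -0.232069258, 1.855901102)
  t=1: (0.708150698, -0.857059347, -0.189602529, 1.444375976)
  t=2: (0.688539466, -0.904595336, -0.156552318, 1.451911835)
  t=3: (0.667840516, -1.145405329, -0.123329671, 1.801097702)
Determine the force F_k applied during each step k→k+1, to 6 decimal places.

step 0→1:
  ẍ = (ẋ'−ẋ)/dt = (-0.857059347−-1.049680229)/0.022882 = 8.418009
  θ̈ = (θ̇'−θ̇)/dt = (1.444375976−1.855901102)/0.022882 = -17.984666
  sinθ=-0.229992, cosθ=0.973193
  F = (M+m)·ẍ + m·l·cosθ·θ̈ − m·l·sinθ·θ̇² = 11.119104 + -1.746678 − -0.079056 = 9.451482
step 1→2:
  ẍ = (ẋ'−ẋ)/dt = (-0.904595336−-0.857059347)/0.022882 = -2.077440
  θ̈ = (θ̇'−θ̇)/dt = (1.451911835−1.444375976)/0.022882 = 0.329336
  sinθ=-0.188469, cosθ=0.982079
  F = (M+m)·ẍ + m·l·cosθ·θ̈ − m·l·sinθ·θ̇² = -2.744031 + 0.032277 − -0.039238 = -2.672515
step 2→3:
  ẍ = (ẋ'−ẋ)/dt = (-1.145405329−-0.904595336)/0.022882 = -10.523992
  θ̈ = (θ̇'−θ̇)/dt = (1.801097702−1.451911835)/0.022882 = 15.260286
  sinθ=-0.155914, cosθ=0.987771
  F = (M+m)·ẍ + m·l·cosθ·θ̈ − m·l·sinθ·θ̇² = -13.900836 + 1.504286 − -0.032800 = -12.363750

F_0 = 9.451482 N
F_1 = -2.672515 N
F_2 = -12.363750 N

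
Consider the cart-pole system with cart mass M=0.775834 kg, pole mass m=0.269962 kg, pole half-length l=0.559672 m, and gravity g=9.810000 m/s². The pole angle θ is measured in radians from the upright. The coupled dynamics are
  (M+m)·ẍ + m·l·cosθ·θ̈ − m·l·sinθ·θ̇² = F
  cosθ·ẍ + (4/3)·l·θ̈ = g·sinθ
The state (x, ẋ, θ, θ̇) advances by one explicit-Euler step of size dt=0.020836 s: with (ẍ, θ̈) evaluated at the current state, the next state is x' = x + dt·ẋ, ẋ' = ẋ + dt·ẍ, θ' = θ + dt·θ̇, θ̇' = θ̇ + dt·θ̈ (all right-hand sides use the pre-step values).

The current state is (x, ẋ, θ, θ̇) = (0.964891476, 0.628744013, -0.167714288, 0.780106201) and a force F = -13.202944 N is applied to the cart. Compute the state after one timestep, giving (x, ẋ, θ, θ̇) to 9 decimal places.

sinθ=-0.166929146, cosθ=0.985968894
temp = (F + m·l·θ̇²·sinθ)/(M+m) = (-13.202944 + -0.015348850)/1.045796 = -12.639456309
θ̈ = (g·sinθ − cosθ·temp)/(l·(4/3 − m·cos²θ/(M+m))) = 17.868719073
ẍ = temp − m·l·θ̈·cosθ/(M+m) = -15.184796736
Euler: x'=0.964891476+0.020836·0.628744013=0.977991986, ẋ'=0.628744013+0.020836·-15.184796736=0.312353588
       θ'=-0.167714288+0.020836·0.780106201=-0.151459995, θ̇'=0.780106201+0.020836·17.868719073=1.152418832

(0.977991986, 0.312353588, -0.151459995, 1.152418832)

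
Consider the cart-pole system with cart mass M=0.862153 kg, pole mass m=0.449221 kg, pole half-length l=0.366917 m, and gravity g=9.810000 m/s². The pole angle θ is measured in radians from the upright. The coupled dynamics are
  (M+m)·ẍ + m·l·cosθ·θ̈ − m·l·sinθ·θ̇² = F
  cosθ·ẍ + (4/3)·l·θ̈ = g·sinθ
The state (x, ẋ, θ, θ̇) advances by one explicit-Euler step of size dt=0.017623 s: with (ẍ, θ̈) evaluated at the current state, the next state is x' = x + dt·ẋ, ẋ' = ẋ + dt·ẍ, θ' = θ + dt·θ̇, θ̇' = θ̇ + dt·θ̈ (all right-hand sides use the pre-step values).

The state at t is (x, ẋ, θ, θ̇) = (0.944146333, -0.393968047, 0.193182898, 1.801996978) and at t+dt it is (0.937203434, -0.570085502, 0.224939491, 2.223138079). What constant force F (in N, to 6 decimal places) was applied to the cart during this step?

ẍ = (ẋ'−ẋ)/dt = (-0.570085502−-0.393968047)/0.017623 = -9.993614
θ̈ = (θ̇'−θ̇)/dt = (2.223138079−1.801996978)/0.017623 = 23.897242
sinθ=0.191984, cosθ=0.981398
F = (M+m)·ẍ + m·l·cosθ·θ̈ − m·l·sinθ·θ̇² = -13.105365 + 3.865636 − 0.102754 = -9.342484

F = -9.342484 N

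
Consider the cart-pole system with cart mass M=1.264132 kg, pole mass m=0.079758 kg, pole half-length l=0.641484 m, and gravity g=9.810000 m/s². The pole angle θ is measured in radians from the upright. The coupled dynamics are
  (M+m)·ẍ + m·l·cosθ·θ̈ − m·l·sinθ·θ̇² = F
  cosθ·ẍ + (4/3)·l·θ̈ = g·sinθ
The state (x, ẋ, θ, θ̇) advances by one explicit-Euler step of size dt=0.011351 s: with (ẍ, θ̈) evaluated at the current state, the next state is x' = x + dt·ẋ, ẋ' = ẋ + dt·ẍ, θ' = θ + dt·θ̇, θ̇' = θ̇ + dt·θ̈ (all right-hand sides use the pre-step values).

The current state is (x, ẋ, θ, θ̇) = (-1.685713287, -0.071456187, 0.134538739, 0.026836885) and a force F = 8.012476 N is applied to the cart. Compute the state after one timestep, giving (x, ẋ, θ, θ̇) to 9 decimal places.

(-1.686524386, -0.001375306, 0.134843364, -0.036895884)

sinθ=0.134133233, cosθ=0.990963307
temp = (F + m·l·θ̇²·sinθ)/(M+m) = (8.012476 + 0.000004943)/1.343890 = 5.962155342
θ̈ = (g·sinθ − cosθ·temp)/(l·(4/3 − m·cos²θ/(M+m))) = -5.614727219
ẍ = temp − m·l·θ̈·cosθ/(M+m) = 6.173982967
Euler: x'=-1.685713287+0.011351·-0.071456187=-1.686524386, ẋ'=-0.071456187+0.011351·6.173982967=-0.001375306
       θ'=0.134538739+0.011351·0.026836885=0.134843364, θ̇'=0.026836885+0.011351·-5.614727219=-0.036895884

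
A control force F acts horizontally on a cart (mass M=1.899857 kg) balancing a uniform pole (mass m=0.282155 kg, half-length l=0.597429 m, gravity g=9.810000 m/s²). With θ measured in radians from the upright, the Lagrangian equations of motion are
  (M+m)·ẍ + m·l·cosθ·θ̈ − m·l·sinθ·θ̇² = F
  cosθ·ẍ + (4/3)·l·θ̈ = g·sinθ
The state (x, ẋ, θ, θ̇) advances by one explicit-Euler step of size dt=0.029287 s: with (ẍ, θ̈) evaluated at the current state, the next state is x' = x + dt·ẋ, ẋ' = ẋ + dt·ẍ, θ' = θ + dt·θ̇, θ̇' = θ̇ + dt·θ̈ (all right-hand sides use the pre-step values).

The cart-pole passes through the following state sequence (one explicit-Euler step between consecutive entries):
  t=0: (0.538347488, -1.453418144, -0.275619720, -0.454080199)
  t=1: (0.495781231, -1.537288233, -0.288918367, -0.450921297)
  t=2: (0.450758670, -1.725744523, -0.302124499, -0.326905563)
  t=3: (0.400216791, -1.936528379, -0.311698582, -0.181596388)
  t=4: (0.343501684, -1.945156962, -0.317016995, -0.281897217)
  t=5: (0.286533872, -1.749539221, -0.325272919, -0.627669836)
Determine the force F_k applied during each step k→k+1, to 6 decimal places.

F_0 = -6.221741 N
F_1 = -13.346854 N
F_2 = -14.900500 N
F_3 = -1.190648 N
F_4 = 12.687572 N

step 0→1:
  ẍ = (ẋ'−ẋ)/dt = (-1.537288233−-1.453418144)/0.029287 = -2.863731
  θ̈ = (θ̇'−θ̇)/dt = (-0.450921297−-0.454080199)/0.029287 = 0.107860
  sinθ=-0.272143, cosθ=0.962257
  F = (M+m)·ẍ + m·l·cosθ·θ̈ − m·l·sinθ·θ̇² = -6.248695 + 0.017495 − -0.009459 = -6.221741
step 1→2:
  ẍ = (ẋ'−ẋ)/dt = (-1.725744523−-1.537288233)/0.029287 = -6.434810
  θ̈ = (θ̇'−θ̇)/dt = (-0.326905563−-0.450921297)/0.029287 = 4.234498
  sinθ=-0.284916, cosθ=0.958553
  F = (M+m)·ẍ + m·l·cosθ·θ̈ − m·l·sinθ·θ̇² = -14.040833 + 0.684214 − -0.009765 = -13.346854
step 2→3:
  ẍ = (ẋ'−ẋ)/dt = (-1.936528379−-1.725744523)/0.029287 = -7.197182
  θ̈ = (θ̇'−θ̇)/dt = (-0.181596388−-0.326905563)/0.029287 = 4.961559
  sinθ=-0.297549, cosθ=0.954707
  F = (M+m)·ẍ + m·l·cosθ·θ̈ − m·l·sinθ·θ̇² = -15.704337 + 0.798476 − -0.005360 = -14.900500
step 3→4:
  ẍ = (ẋ'−ẋ)/dt = (-1.945156962−-1.936528379)/0.029287 = -0.294622
  θ̈ = (θ̇'−θ̇)/dt = (-0.281897217−-0.181596388)/0.029287 = -3.424756
  sinθ=-0.306676, cosθ=0.951814
  F = (M+m)·ẍ + m·l·cosθ·θ̈ − m·l·sinθ·θ̇² = -0.642868 + -0.549485 − -0.001705 = -1.190648
step 4→5:
  ẍ = (ẋ'−ẋ)/dt = (-1.749539221−-1.945156962)/0.029287 = 6.679337
  θ̈ = (θ̇'−θ̇)/dt = (-0.627669836−-0.281897217)/0.029287 = -11.806352
  sinθ=-0.311734, cosθ=0.950170
  F = (M+m)·ẍ + m·l·cosθ·θ̈ − m·l·sinθ·θ̇² = 14.574393 + -1.890997 − -0.004176 = 12.687572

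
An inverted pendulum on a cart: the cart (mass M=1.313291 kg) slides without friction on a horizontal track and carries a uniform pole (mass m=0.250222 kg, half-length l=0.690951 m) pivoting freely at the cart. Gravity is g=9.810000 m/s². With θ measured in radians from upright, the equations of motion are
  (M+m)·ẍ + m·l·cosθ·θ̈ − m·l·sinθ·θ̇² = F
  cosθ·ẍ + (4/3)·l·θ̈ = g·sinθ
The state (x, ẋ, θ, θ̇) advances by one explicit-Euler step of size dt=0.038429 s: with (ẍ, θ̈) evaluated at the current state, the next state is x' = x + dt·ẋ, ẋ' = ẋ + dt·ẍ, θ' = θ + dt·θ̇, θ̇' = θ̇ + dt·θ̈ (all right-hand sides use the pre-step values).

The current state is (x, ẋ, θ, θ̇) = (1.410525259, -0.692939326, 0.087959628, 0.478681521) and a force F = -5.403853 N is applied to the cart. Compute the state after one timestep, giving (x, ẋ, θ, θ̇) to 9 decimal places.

sinθ=0.087846249, cosθ=0.996134045
temp = (F + m·l·θ̇²·sinθ)/(M+m) = (-5.403853 + 0.003480080)/1.563513 = -3.453999372
θ̈ = (g·sinθ − cosθ·temp)/(l·(4/3 − m·cos²θ/(M+m))) = 5.301530184
ẍ = temp − m·l·θ̈·cosθ/(M+m) = -4.037969007
Euler: x'=1.410525259+0.038429·-0.692939326=1.383896294, ẋ'=-0.692939326+0.038429·-4.037969007=-0.848114437
       θ'=0.087959628+0.038429·0.478681521=0.106354880, θ̇'=0.478681521+0.038429·5.301530184=0.682414024

(1.383896294, -0.848114437, 0.106354880, 0.682414024)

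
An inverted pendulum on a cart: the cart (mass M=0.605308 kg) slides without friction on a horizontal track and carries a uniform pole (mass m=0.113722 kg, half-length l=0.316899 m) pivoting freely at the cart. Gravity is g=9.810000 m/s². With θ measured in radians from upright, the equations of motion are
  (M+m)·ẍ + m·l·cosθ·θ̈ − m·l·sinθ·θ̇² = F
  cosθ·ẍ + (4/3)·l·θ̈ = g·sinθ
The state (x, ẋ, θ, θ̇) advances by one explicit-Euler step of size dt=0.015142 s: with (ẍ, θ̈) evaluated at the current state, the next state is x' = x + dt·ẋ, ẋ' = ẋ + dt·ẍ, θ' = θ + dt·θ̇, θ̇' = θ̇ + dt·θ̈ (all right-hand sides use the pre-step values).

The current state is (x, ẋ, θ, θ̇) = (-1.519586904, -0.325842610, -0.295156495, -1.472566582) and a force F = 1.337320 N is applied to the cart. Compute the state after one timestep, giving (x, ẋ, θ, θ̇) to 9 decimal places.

sinθ=-0.290889581, cosθ=0.956756631
temp = (F + m·l·θ̇²·sinθ)/(M+m) = (1.337320 + -0.022732301)/0.719030 = 1.828279347
θ̈ = (g·sinθ − cosθ·temp)/(l·(4/3 − m·cos²θ/(M+m))) = -12.220411600
ẍ = temp − m·l·θ̈·cosθ/(M+m) = 2.414290203
Euler: x'=-1.519586904+0.015142·-0.325842610=-1.524520813, ẋ'=-0.325842610+0.015142·2.414290203=-0.289285428
       θ'=-0.295156495+0.015142·-1.472566582=-0.317454098, θ̇'=-1.472566582+0.015142·-12.220411600=-1.657608054

(-1.524520813, -0.289285428, -0.317454098, -1.657608054)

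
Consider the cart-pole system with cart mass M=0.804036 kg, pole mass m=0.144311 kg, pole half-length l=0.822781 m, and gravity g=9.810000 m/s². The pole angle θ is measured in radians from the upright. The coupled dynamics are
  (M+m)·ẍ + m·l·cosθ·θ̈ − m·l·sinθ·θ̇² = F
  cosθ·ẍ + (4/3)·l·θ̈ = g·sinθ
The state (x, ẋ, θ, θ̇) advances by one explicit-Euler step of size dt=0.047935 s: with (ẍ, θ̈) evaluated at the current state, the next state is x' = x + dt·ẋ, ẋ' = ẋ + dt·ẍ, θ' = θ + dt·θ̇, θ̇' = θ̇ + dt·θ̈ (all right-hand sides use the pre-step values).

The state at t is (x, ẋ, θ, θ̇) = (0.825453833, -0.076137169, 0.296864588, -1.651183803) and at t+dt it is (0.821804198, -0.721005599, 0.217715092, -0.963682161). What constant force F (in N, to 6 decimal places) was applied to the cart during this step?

ẍ = (ẋ'−ẋ)/dt = (-0.721005599−-0.076137169)/0.047935 = -13.452977
θ̈ = (θ̇'−θ̇)/dt = (-0.963682161−-1.651183803)/0.047935 = 14.342373
sinθ=0.292523, cosθ=0.956258
F = (M+m)·ẍ + m·l·cosθ·θ̈ − m·l·sinθ·θ̇² = -12.758090 + 1.628471 − 0.094697 = -11.224316

F = -11.224316 N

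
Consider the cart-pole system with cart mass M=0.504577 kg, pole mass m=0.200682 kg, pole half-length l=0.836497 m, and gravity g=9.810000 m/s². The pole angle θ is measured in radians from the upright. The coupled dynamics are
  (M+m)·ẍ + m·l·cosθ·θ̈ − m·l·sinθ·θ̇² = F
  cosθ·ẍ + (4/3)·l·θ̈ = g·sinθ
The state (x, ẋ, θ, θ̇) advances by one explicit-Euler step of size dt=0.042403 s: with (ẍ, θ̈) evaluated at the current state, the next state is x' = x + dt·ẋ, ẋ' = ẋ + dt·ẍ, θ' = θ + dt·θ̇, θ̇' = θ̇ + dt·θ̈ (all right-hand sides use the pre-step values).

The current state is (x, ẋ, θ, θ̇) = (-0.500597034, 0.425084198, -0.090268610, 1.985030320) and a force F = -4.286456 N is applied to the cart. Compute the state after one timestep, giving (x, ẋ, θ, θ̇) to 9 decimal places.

(-0.482572189, 0.103725365, -0.006097369, 2.238365420)

sinθ=-0.090146069, cosθ=0.995928555
temp = (F + m·l·θ̇²·sinθ)/(M+m) = (-4.286456 + -0.059628501)/0.705259 = -6.162394951
θ̈ = (g·sinθ − cosθ·temp)/(l·(4/3 − m·cos²θ/(M+m))) = 5.974461717
ẍ = temp − m·l·θ̈·cosθ/(M+m) = -7.578681526
Euler: x'=-0.500597034+0.042403·0.425084198=-0.482572189, ẋ'=0.425084198+0.042403·-7.578681526=0.103725365
       θ'=-0.090268610+0.042403·1.985030320=-0.006097369, θ̇'=1.985030320+0.042403·5.974461717=2.238365420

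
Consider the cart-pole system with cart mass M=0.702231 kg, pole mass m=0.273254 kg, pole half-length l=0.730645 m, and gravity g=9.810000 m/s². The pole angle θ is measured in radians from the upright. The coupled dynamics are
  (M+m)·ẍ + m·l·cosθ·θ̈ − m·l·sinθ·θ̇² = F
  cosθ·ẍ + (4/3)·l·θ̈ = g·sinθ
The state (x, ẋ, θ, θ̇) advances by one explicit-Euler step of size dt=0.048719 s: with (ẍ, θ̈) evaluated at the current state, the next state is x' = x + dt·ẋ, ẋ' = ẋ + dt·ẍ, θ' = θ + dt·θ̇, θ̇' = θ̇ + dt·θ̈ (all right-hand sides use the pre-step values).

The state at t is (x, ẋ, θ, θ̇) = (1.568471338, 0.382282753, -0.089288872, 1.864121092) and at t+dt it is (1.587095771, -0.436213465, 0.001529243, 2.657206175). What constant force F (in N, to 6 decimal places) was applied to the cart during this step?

F = -13.089489 N

ẍ = (ẋ'−ẋ)/dt = (-0.436213465−0.382282753)/0.048719 = -16.800349
θ̈ = (θ̇'−θ̇)/dt = (2.657206175−1.864121092)/0.048719 = 16.278764
sinθ=-0.089170, cosθ=0.996016
F = (M+m)·ẍ + m·l·cosθ·θ̈ − m·l·sinθ·θ̇² = -16.388489 + 3.237135 − -0.061864 = -13.089489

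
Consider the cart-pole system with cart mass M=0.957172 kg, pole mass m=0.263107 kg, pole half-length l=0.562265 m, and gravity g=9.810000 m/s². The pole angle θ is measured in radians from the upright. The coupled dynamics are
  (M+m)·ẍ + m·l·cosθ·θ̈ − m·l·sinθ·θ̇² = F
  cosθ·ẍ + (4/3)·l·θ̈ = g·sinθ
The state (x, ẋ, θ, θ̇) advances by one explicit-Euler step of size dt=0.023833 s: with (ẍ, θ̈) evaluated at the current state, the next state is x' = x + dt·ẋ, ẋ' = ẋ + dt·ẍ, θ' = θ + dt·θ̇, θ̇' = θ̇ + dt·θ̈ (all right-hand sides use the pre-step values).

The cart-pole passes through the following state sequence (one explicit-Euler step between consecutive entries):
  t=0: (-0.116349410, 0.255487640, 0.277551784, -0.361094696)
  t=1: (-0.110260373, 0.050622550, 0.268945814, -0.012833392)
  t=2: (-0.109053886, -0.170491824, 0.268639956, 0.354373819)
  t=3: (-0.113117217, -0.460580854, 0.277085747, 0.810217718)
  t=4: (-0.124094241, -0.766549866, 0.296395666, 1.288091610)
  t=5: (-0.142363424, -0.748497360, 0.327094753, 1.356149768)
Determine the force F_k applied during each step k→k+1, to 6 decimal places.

F_0 = -8.415639 N
F_1 = -9.123950 N
F_2 = -12.129826 N
F_3 = -12.839447 N
F_4 = 1.256649 N

step 0→1:
  ẍ = (ẋ'−ẋ)/dt = (0.050622550−0.255487640)/0.023833 = -8.595858
  θ̈ = (θ̇'−θ̇)/dt = (-0.012833392−-0.361094696)/0.023833 = 14.612567
  sinθ=0.274002, cosθ=0.961729
  F = (M+m)·ẍ + m·l·cosθ·θ̈ − m·l·sinθ·θ̇² = -10.489345 + 2.078992 − 0.005285 = -8.415639
step 1→2:
  ẍ = (ẋ'−ẋ)/dt = (-0.170491824−0.050622550)/0.023833 = -9.277656
  θ̈ = (θ̇'−θ̇)/dt = (0.354373819−-0.012833392)/0.023833 = 15.407511
  sinθ=0.265715, cosθ=0.964052
  F = (M+m)·ẍ + m·l·cosθ·θ̈ − m·l·sinθ·θ̇² = -11.321329 + 2.197385 − 0.000006 = -9.123950
step 2→3:
  ẍ = (ẋ'−ẋ)/dt = (-0.460580854−-0.170491824)/0.023833 = -12.171738
  θ̈ = (θ̇'−θ̇)/dt = (0.810217718−0.354373819)/0.023833 = 19.126585
  sinθ=0.265420, cosθ=0.964133
  F = (M+m)·ẍ + m·l·cosθ·θ̈ − m·l·sinθ·θ̇² = -14.852916 + 2.728021 − 0.004931 = -12.129826
step 3→4:
  ẍ = (ẋ'−ẋ)/dt = (-0.766549866−-0.460580854)/0.023833 = -12.838040
  θ̈ = (θ̇'−θ̇)/dt = (1.288091610−0.810217718)/0.023833 = 20.050933
  sinθ=0.273554, cosθ=0.961857
  F = (M+m)·ẍ + m·l·cosθ·θ̈ − m·l·sinθ·θ̇² = -15.665991 + 2.853109 − 0.026566 = -12.839447
step 4→5:
  ẍ = (ẋ'−ẋ)/dt = (-0.748497360−-0.766549866)/0.023833 = 0.757458
  θ̈ = (θ̇'−θ̇)/dt = (1.356149768−1.288091610)/0.023833 = 2.855627
  sinθ=0.292075, cosθ=0.956395
  F = (M+m)·ẍ + m·l·cosθ·θ̈ − m·l·sinθ·θ̇² = 0.924311 + 0.404029 − 0.071690 = 1.256649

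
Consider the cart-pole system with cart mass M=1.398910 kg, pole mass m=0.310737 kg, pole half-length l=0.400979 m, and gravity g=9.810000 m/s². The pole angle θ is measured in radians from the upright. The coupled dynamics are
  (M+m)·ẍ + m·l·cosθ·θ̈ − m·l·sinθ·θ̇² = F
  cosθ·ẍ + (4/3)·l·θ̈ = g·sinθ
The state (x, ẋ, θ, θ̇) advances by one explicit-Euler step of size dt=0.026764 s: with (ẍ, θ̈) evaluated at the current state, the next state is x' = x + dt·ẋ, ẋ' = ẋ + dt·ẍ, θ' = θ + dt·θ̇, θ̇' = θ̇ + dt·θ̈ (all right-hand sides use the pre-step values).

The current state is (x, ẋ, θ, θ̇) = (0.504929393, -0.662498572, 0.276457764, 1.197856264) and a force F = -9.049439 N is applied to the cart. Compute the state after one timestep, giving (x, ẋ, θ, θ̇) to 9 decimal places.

sinθ=0.272949637, cosθ=0.962028324
temp = (F + m·l·θ̇²·sinθ)/(M+m) = (-9.049439 + 0.048798507)/1.709647 = -5.264619242
θ̈ = (g·sinθ − cosθ·temp)/(l·(4/3 − m·cos²θ/(M+m))) = 16.572220676
ẍ = temp − m·l·θ̈·cosθ/(M+m) = -6.426540546
Euler: x'=0.504929393+0.026764·-0.662498572=0.487198281, ẋ'=-0.662498572+0.026764·-6.426540546=-0.834498503
       θ'=0.276457764+0.026764·1.197856264=0.308517189, θ̇'=1.197856264+0.026764·16.572220676=1.641395178

(0.487198281, -0.834498503, 0.308517189, 1.641395178)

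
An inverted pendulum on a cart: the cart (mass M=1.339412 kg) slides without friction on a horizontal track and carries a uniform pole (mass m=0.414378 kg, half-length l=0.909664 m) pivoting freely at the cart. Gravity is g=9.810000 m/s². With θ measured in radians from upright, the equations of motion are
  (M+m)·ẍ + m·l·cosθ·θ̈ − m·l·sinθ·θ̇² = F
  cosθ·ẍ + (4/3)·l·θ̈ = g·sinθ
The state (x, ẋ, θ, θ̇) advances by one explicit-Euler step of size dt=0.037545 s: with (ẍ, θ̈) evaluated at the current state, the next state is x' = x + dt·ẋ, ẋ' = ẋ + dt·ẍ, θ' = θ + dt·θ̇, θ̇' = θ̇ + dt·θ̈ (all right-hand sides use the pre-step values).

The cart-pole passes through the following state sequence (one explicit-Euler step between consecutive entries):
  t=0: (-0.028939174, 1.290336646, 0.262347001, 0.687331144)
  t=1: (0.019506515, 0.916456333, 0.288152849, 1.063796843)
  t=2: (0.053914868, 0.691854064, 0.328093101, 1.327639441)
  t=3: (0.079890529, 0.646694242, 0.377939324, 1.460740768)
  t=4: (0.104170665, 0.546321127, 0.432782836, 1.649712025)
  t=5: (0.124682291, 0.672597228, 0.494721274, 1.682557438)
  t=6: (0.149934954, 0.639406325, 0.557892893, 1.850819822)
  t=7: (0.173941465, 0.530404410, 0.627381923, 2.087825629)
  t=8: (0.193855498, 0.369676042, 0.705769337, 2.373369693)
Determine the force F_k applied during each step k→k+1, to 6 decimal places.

step 0→1:
  ẍ = (ẋ'−ẋ)/dt = (0.916456333−1.290336646)/0.037545 = -9.958192
  θ̈ = (θ̇'−θ̇)/dt = (1.063796843−0.687331144)/0.037545 = 10.027053
  sinθ=0.259348, cosθ=0.965784
  F = (M+m)·ẍ + m·l·cosθ·θ̈ − m·l·sinθ·θ̇² = -17.464577 + 3.650320 − 0.046184 = -13.860441
step 1→2:
  ẍ = (ẋ'−ẋ)/dt = (0.691854064−0.916456333)/0.037545 = -5.982215
  θ̈ = (θ̇'−θ̇)/dt = (1.327639441−1.063796843)/0.037545 = 7.027370
  sinθ=0.284182, cosθ=0.958770
  F = (M+m)·ẍ + m·l·cosθ·θ̈ − m·l·sinθ·θ̇² = -10.491549 + 2.539716 − 0.121225 = -8.073058
step 2→3:
  ẍ = (ẋ'−ẋ)/dt = (0.646694242−0.691854064)/0.037545 = -1.202819
  θ̈ = (θ̇'−θ̇)/dt = (1.460740768−1.327639441)/0.037545 = 3.545115
  sinθ=0.322238, cosθ=0.946659
  F = (M+m)·ẍ + m·l·cosθ·θ̈ − m·l·sinθ·θ̇² = -2.109491 + 1.265031 − 0.214099 = -1.058559
step 3→4:
  ẍ = (ẋ'−ẋ)/dt = (0.546321127−0.646694242)/0.037545 = -2.673408
  θ̈ = (θ̇'−θ̇)/dt = (1.649712025−1.460740768)/0.037545 = 5.033194
  sinθ=0.369006, cosθ=0.929427
  F = (M+m)·ẍ + m·l·cosθ·θ̈ − m·l·sinθ·θ̇² = -4.688597 + 1.763342 − 0.296796 = -3.222050
step 4→5:
  ẍ = (ẋ'−ẋ)/dt = (0.672597228−0.546321127)/0.037545 = 3.363327
  θ̈ = (θ̇'−θ̇)/dt = (1.682557438−1.649712025)/0.037545 = 0.874828
  sinθ=0.419399, cosθ=0.907802
  F = (M+m)·ẍ + m·l·cosθ·θ̈ − m·l·sinθ·θ̇² = 5.898569 + 0.299358 − 0.430250 = 5.767677
step 5→6:
  ẍ = (ẋ'−ẋ)/dt = (0.639406325−0.672597228)/0.037545 = -0.884030
  θ̈ = (θ̇'−θ̇)/dt = (1.850819822−1.682557438)/0.037545 = 4.481619
  sinθ=0.474786, cosθ=0.880101
  F = (M+m)·ẍ + m·l·cosθ·θ̈ − m·l·sinθ·θ̇² = -1.550403 + 1.486775 − 0.506659 = -0.570287
step 6→7:
  ẍ = (ẋ'−ẋ)/dt = (0.530404410−0.639406325)/0.037545 = -2.903234
  θ̈ = (θ̇'−θ̇)/dt = (2.087825629−1.850819822)/0.037545 = 6.312580
  sinθ=0.529400, cosθ=0.848372
  F = (M+m)·ẍ + m·l·cosθ·θ̈ − m·l·sinθ·θ̇² = -5.091662 + 2.018697 − 0.683581 = -3.756546
step 7→8:
  ẍ = (ẋ'−ẋ)/dt = (0.369676042−0.530404410)/0.037545 = -4.280953
  θ̈ = (θ̇'−θ̇)/dt = (2.373369693−2.087825629)/0.037545 = 7.605382
  sinθ=0.587027, cosθ=0.809567
  F = (M+m)·ẍ + m·l·cosθ·θ̈ − m·l·sinθ·θ̇² = -7.507892 + 2.320874 − 0.964549 = -6.151567

F_0 = -13.860441 N
F_1 = -8.073058 N
F_2 = -1.058559 N
F_3 = -3.222050 N
F_4 = 5.767677 N
F_5 = -0.570287 N
F_6 = -3.756546 N
F_7 = -6.151567 N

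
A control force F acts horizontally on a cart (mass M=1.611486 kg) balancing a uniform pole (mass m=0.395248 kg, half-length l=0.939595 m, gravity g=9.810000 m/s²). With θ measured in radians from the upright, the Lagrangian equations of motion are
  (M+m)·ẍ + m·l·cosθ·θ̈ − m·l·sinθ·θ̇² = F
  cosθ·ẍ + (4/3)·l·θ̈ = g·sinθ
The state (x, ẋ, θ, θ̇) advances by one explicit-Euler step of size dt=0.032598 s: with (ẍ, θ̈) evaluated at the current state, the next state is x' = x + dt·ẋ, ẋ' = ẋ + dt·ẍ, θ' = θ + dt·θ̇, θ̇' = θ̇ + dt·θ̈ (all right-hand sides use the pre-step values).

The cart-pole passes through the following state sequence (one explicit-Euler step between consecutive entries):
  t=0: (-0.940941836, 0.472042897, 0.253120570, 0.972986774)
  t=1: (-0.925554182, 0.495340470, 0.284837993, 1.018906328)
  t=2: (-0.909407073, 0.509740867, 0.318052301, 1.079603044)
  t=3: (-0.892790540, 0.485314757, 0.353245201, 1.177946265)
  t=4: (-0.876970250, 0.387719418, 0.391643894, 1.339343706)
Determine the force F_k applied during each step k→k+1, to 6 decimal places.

F_0 = 1.852624 N
F_1 = 1.441775 N
F_2 = -0.574847 N
F_3 = -4.461048 N

step 0→1:
  ẍ = (ẋ'−ẋ)/dt = (0.495340470−0.472042897)/0.032598 = 0.714693
  θ̈ = (θ̇'−θ̇)/dt = (1.018906328−0.972986774)/0.032598 = 1.408662
  sinθ=0.250426, cosθ=0.968136
  F = (M+m)·ẍ + m·l·cosθ·θ̈ − m·l·sinθ·θ̇² = 1.434199 + 0.506470 − 0.088045 = 1.852624
step 1→2:
  ẍ = (ẋ'−ẋ)/dt = (0.509740867−0.495340470)/0.032598 = 0.441757
  θ̈ = (θ̇'−θ̇)/dt = (1.079603044−1.018906328)/0.032598 = 1.861977
  sinθ=0.281002, cosθ=0.959707
  F = (M+m)·ẍ + m·l·cosθ·θ̈ − m·l·sinθ·θ̇² = 0.886489 + 0.663626 − 0.108340 = 1.441775
step 2→3:
  ẍ = (ẋ'−ẋ)/dt = (0.485314757−0.509740867)/0.032598 = -0.749313
  θ̈ = (θ̇'−θ̇)/dt = (1.177946265−1.079603044)/0.032598 = 3.016848
  sinθ=0.312717, cosθ=0.949846
  F = (M+m)·ẍ + m·l·cosθ·θ̈ − m·l·sinθ·θ̇² = -1.503672 + 1.064185 − 0.135360 = -0.574847
step 3→4:
  ẍ = (ẋ'−ẋ)/dt = (0.387719418−0.485314757)/0.032598 = -2.993906
  θ̈ = (θ̇'−θ̇)/dt = (1.339343706−1.177946265)/0.032598 = 4.951145
  sinθ=0.345944, cosθ=0.938255
  F = (M+m)·ẍ + m·l·cosθ·θ̈ − m·l·sinθ·θ̇² = -6.007972 + 1.725190 − 0.178266 = -4.461048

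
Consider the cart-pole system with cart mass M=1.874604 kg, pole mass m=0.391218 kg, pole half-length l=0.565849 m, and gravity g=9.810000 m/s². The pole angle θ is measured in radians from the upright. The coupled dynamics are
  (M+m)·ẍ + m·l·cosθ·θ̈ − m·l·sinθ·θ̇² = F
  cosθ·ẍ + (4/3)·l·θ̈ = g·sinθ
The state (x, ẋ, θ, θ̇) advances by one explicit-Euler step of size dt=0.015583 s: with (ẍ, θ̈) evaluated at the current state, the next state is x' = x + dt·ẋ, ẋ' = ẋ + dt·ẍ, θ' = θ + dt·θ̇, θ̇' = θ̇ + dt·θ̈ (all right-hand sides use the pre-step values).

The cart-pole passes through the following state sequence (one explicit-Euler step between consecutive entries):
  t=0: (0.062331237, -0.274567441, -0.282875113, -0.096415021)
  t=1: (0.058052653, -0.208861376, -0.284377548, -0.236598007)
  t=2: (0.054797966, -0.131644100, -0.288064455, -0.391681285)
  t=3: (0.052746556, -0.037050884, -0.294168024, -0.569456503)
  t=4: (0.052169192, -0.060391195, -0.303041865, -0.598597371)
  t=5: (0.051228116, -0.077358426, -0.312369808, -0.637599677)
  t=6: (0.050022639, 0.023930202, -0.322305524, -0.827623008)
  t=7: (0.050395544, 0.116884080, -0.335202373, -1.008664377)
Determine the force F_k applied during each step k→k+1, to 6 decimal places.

step 0→1:
  ẍ = (ẋ'−ẋ)/dt = (-0.208861376−-0.274567441)/0.015583 = 4.216522
  θ̈ = (θ̇'−θ̇)/dt = (-0.236598007−-0.096415021)/0.015583 = -8.995892
  sinθ=-0.279118, cosθ=0.960257
  F = (M+m)·ẍ + m·l·cosθ·θ̈ − m·l·sinθ·θ̇² = 9.553889 + -1.912278 − -0.000574 = 7.642185
step 1→2:
  ẍ = (ẋ'−ẋ)/dt = (-0.131644100−-0.208861376)/0.015583 = 4.955225
  θ̈ = (θ̇'−θ̇)/dt = (-0.391681285−-0.236598007)/0.015583 = -9.952081
  sinθ=-0.280560, cosθ=0.959836
  F = (M+m)·ẍ + m·l·cosθ·θ̈ − m·l·sinθ·θ̇² = 11.227659 + -2.114611 − -0.003477 = 9.116524
step 2→3:
  ẍ = (ẋ'−ẋ)/dt = (-0.037050884−-0.131644100)/0.015583 = 6.070283
  θ̈ = (θ̇'−θ̇)/dt = (-0.569456503−-0.391681285)/0.015583 = -11.408279
  sinθ=-0.284097, cosθ=0.958796
  F = (M+m)·ẍ + m·l·cosθ·θ̈ − m·l·sinθ·θ̇² = 13.754180 + -2.421394 − -0.009648 = 11.342434
step 3→4:
  ẍ = (ẋ'−ẋ)/dt = (-0.060391195−-0.037050884)/0.015583 = -1.497806
  θ̈ = (θ̇'−θ̇)/dt = (-0.598597371−-0.569456503)/0.015583 = -1.870042
  sinθ=-0.289944, cosθ=0.957044
  F = (M+m)·ẍ + m·l·cosθ·θ̈ − m·l·sinθ·θ̇² = -3.393762 + -0.396189 − -0.020814 = -3.769137
step 4→5:
  ẍ = (ẋ'−ẋ)/dt = (-0.077358426−-0.060391195)/0.015583 = -1.088830
  θ̈ = (θ̇'−θ̇)/dt = (-0.637599677−-0.598597371)/0.015583 = -2.502875
  sinθ=-0.298425, cosθ=0.954433
  F = (M+m)·ẍ + m·l·cosθ·θ̈ − m·l·sinθ·θ̇² = -2.467094 + -0.528815 − -0.023671 = -2.972238
step 5→6:
  ẍ = (ẋ'−ẋ)/dt = (0.023930202−-0.077358426)/0.015583 = 6.499944
  θ̈ = (θ̇'−θ̇)/dt = (-0.827623008−-0.637599677)/0.015583 = -12.194271
  sinθ=-0.307315, cosθ=0.951608
  F = (M+m)·ẍ + m·l·cosθ·θ̈ − m·l·sinθ·θ̇² = 14.727716 + -2.568818 − -0.027657 = 12.186555
step 6→7:
  ẍ = (ẋ'−ẋ)/dt = (0.116884080−0.023930202)/0.015583 = 5.965082
  θ̈ = (θ̇'−θ̇)/dt = (-1.008664377−-0.827623008)/0.015583 = -11.617876
  sinθ=-0.316754, cosθ=0.948508
  F = (M+m)·ẍ + m·l·cosθ·θ̈ − m·l·sinθ·θ̇² = 13.515815 + -2.439422 − -0.048029 = 11.124422

F_0 = 7.642185 N
F_1 = 9.116524 N
F_2 = 11.342434 N
F_3 = -3.769137 N
F_4 = -2.972238 N
F_5 = 12.186555 N
F_6 = 11.124422 N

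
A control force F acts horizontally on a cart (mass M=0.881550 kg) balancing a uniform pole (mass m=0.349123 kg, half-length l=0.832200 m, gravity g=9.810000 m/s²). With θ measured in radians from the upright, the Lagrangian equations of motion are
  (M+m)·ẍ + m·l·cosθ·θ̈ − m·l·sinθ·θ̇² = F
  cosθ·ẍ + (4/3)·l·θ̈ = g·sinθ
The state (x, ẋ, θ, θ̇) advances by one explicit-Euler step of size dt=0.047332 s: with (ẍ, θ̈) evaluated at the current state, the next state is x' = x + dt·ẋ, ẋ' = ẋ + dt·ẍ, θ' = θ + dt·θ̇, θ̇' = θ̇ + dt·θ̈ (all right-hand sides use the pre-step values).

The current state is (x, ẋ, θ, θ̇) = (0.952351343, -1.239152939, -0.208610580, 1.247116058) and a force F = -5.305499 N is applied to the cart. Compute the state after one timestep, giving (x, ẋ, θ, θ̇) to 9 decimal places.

(0.893699756, -1.474766653, -0.149582083, 1.368189453)

sinθ=-0.207100803, cosθ=0.978319609
temp = (F + m·l·θ̇²·sinθ)/(M+m) = (-5.305499 + -0.093584020)/1.230673 = -4.387097970
θ̈ = (g·sinθ − cosθ·temp)/(l·(4/3 − m·cos²θ/(M+m))) = 2.557960677
ẍ = temp − m·l·θ̈·cosθ/(M+m) = -4.977894753
Euler: x'=0.952351343+0.047332·-1.239152939=0.893699756, ẋ'=-1.239152939+0.047332·-4.977894753=-1.474766653
       θ'=-0.208610580+0.047332·1.247116058=-0.149582083, θ̇'=1.247116058+0.047332·2.557960677=1.368189453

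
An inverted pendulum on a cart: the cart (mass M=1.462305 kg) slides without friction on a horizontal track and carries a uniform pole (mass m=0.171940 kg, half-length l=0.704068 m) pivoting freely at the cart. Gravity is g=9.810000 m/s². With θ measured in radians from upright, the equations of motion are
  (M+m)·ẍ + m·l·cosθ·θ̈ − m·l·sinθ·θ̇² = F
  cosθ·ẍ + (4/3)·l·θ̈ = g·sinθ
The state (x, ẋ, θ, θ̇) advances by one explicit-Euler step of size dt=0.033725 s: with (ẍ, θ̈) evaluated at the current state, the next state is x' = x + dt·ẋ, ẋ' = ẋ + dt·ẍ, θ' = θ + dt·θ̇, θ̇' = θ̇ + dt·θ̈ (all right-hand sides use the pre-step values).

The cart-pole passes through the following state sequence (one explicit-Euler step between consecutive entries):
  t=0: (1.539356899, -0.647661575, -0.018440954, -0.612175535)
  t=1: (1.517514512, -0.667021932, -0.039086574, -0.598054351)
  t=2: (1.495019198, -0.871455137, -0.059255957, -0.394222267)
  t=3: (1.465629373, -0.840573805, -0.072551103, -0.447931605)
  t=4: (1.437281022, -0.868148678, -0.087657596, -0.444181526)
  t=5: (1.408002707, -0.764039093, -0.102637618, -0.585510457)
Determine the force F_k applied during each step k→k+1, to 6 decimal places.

step 0→1:
  ẍ = (ẋ'−ẋ)/dt = (-0.667021932−-0.647661575)/0.033725 = -0.574065
  θ̈ = (θ̇'−θ̇)/dt = (-0.598054351−-0.612175535)/0.033725 = 0.418716
  sinθ=-0.018440, cosθ=0.999830
  F = (M+m)·ẍ + m·l·cosθ·θ̈ − m·l·sinθ·θ̇² = -0.938164 + 0.050680 − -0.000837 = -0.886647
step 1→2:
  ẍ = (ẋ'−ẋ)/dt = (-0.871455137−-0.667021932)/0.033725 = -6.061770
  θ̈ = (θ̇'−θ̇)/dt = (-0.394222267−-0.598054351)/0.033725 = 6.043946
  sinθ=-0.039077, cosθ=0.999236
  F = (M+m)·ẍ + m·l·cosθ·θ̈ − m·l·sinθ·θ̇² = -9.906418 + 0.731106 − -0.001692 = -9.173620
step 2→3:
  ẍ = (ẋ'−ẋ)/dt = (-0.840573805−-0.871455137)/0.033725 = 0.915681
  θ̈ = (θ̇'−θ̇)/dt = (-0.447931605−-0.394222267)/0.033725 = -1.592567
  sinθ=-0.059221, cosθ=0.998245
  F = (M+m)·ẍ + m·l·cosθ·θ̈ − m·l·sinθ·θ̇² = 1.496447 + -0.192454 − -0.001114 = 1.305107
step 3→4:
  ẍ = (ẋ'−ẋ)/dt = (-0.868148678−-0.840573805)/0.033725 = -0.817639
  θ̈ = (θ̇'−θ̇)/dt = (-0.444181526−-0.447931605)/0.033725 = 0.111196
  sinθ=-0.072487, cosθ=0.997369
  F = (M+m)·ẍ + m·l·cosθ·θ̈ − m·l·sinθ·θ̇² = -1.336222 + 0.013426 − -0.001761 = -1.321036
step 4→5:
  ẍ = (ẋ'−ẋ)/dt = (-0.764039093−-0.868148678)/0.033725 = 3.087015
  θ̈ = (θ̇'−θ̇)/dt = (-0.585510457−-0.444181526)/0.033725 = -4.190628
  sinθ=-0.087545, cosθ=0.996161
  F = (M+m)·ẍ + m·l·cosθ·θ̈ − m·l·sinθ·θ̇² = 5.044939 + -0.505359 − -0.002091 = 4.541671

F_0 = -0.886647 N
F_1 = -9.173620 N
F_2 = 1.305107 N
F_3 = -1.321036 N
F_4 = 4.541671 N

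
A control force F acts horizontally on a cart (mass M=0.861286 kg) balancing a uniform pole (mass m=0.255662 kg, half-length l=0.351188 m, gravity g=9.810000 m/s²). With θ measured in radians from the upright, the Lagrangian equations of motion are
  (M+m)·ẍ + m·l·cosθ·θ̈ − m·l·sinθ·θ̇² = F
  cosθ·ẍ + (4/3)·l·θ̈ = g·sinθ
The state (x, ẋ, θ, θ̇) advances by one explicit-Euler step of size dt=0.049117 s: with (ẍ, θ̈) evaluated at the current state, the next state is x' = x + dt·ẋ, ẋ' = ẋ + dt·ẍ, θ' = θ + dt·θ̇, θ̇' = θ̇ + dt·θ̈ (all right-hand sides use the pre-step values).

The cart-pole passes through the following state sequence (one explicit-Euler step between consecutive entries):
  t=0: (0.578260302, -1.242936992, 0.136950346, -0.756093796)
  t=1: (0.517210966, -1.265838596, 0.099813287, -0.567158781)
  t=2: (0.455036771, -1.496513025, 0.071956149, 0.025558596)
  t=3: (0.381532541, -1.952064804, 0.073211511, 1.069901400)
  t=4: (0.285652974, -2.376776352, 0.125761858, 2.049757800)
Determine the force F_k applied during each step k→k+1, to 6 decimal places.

F_0 = -0.185665 N
F_1 = -4.170454 N
F_2 = -8.455397 N
F_3 = -7.879325 N

step 0→1:
  ẍ = (ẋ'−ẋ)/dt = (-1.265838596−-1.242936992)/0.049117 = -0.466266
  θ̈ = (θ̇'−θ̇)/dt = (-0.567158781−-0.756093796)/0.049117 = 3.846632
  sinθ=0.136523, cosθ=0.990637
  F = (M+m)·ẍ + m·l·cosθ·θ̈ − m·l·sinθ·θ̇² = -0.520795 + 0.342138 − 0.007007 = -0.185665
step 1→2:
  ẍ = (ẋ'−ẋ)/dt = (-1.496513025−-1.265838596)/0.049117 = -4.696427
  θ̈ = (θ̇'−θ̇)/dt = (0.025558596−-0.567158781)/0.049117 = 12.067459
  sinθ=0.099648, cosθ=0.995023
  F = (M+m)·ẍ + m·l·cosθ·θ̈ − m·l·sinθ·θ̇² = -5.245665 + 1.078089 − 0.002878 = -4.170454
step 2→3:
  ẍ = (ẋ'−ẋ)/dt = (-1.952064804−-1.496513025)/0.049117 = -9.274829
  θ̈ = (θ̇'−θ̇)/dt = (1.069901400−0.025558596)/0.049117 = 21.262349
  sinθ=0.071894, cosθ=0.997412
  F = (M+m)·ẍ + m·l·cosθ·θ̈ − m·l·sinθ·θ̇² = -10.359502 + 1.904109 − 0.000004 = -8.455397
step 3→4:
  ẍ = (ẋ'−ẋ)/dt = (-2.376776352−-1.952064804)/0.049117 = -8.646936
  θ̈ = (θ̇'−θ̇)/dt = (2.049757800−1.069901400)/0.049117 = 19.949435
  sinθ=0.073146, cosθ=0.997321
  F = (M+m)·ẍ + m·l·cosθ·θ̈ − m·l·sinθ·θ̇² = -9.658178 + 1.786370 − 0.007518 = -7.879325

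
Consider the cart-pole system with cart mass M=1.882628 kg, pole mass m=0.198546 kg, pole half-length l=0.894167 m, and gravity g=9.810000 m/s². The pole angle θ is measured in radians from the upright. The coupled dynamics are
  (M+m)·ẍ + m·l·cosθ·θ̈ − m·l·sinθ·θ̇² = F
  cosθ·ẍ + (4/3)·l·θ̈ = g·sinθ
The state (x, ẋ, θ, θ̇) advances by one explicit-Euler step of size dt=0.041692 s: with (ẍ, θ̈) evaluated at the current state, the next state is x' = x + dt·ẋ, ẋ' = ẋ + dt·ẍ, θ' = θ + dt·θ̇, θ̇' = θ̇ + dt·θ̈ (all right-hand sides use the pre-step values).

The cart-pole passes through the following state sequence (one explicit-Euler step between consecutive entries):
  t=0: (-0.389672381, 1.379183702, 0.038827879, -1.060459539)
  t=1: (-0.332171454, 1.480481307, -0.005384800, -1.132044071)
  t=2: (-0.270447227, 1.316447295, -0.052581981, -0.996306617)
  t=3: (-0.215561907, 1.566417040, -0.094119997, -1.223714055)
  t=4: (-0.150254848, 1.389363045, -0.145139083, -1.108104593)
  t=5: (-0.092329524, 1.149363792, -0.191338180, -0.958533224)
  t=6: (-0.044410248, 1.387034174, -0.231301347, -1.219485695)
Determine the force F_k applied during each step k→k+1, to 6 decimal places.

step 0→1:
  ẍ = (ẋ'−ẋ)/dt = (1.480481307−1.379183702)/0.041692 = 2.429665
  θ̈ = (θ̇'−θ̇)/dt = (-1.132044071−-1.060459539)/0.041692 = -1.716985
  sinθ=0.038818, cosθ=0.999246
  F = (M+m)·ẍ + m·l·cosθ·θ̈ − m·l·sinθ·θ̇² = 5.056556 + -0.304592 − 0.007750 = 4.744214
step 1→2:
  ẍ = (ẋ'−ẋ)/dt = (1.316447295−1.480481307)/0.041692 = -3.934424
  θ̈ = (θ̇'−θ̇)/dt = (-0.996306617−-1.132044071)/0.041692 = 3.255719
  sinθ=-0.005385, cosθ=0.999986
  F = (M+m)·ẍ + m·l·cosθ·θ̈ − m·l·sinθ·θ̇² = -8.188221 + 0.577990 − -0.001225 = -7.609006
step 2→3:
  ẍ = (ẋ'−ẋ)/dt = (1.566417040−1.316447295)/0.041692 = 5.995629
  θ̈ = (θ̇'−θ̇)/dt = (-1.223714055−-0.996306617)/0.041692 = -5.454462
  sinθ=-0.052558, cosθ=0.998618
  F = (M+m)·ẍ + m·l·cosθ·θ̈ − m·l·sinθ·θ̇² = 12.477946 + -0.967010 − -0.009262 = 11.520198
step 3→4:
  ẍ = (ẋ'−ẋ)/dt = (1.389363045−1.566417040)/0.041692 = -4.246714
  θ̈ = (θ̇'−θ̇)/dt = (-1.108104593−-1.223714055)/0.041692 = 2.772941
  sinθ=-0.093981, cosθ=0.995574
  F = (M+m)·ẍ + m·l·cosθ·θ̈ − m·l·sinθ·θ̇² = -8.838151 + 0.490110 − -0.024985 = -8.323055
step 4→5:
  ẍ = (ẋ'−ẋ)/dt = (1.149363792−1.389363045)/0.041692 = -5.756482
  θ̈ = (θ̇'−θ̇)/dt = (-0.958533224−-1.108104593)/0.041692 = 3.587532
  sinθ=-0.144630, cosθ=0.989486
  F = (M+m)·ẍ + m·l·cosθ·θ̈ − m·l·sinθ·θ̇² = -11.980241 + 0.630210 − -0.031528 = -11.318503
step 5→6:
  ẍ = (ẋ'−ẋ)/dt = (1.387034174−1.149363792)/0.041692 = 5.700623
  θ̈ = (θ̇'−θ̇)/dt = (-1.219485695−-0.958533224)/0.041692 = -6.259054
  sinθ=-0.190173, cosθ=0.981751
  F = (M+m)·ẍ + m·l·cosθ·θ̈ − m·l·sinθ·θ̇² = 11.863989 + -1.090912 − -0.031020 = 10.804097

F_0 = 4.744214 N
F_1 = -7.609006 N
F_2 = 11.520198 N
F_3 = -8.323055 N
F_4 = -11.318503 N
F_5 = 10.804097 N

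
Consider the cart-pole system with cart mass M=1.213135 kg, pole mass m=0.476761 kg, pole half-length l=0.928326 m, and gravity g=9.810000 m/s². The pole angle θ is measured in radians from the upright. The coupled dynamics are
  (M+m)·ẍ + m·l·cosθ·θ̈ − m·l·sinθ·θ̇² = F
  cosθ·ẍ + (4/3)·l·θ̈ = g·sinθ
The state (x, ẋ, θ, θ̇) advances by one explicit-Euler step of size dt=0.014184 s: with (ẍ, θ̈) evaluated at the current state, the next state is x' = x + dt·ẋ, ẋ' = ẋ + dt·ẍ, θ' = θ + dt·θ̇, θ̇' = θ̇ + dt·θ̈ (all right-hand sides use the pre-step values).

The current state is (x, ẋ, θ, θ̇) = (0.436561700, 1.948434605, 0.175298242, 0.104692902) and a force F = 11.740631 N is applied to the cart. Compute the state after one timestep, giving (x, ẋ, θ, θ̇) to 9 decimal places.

(0.464198296, 2.066061718, 0.176783206, 0.030723241)

sinθ=0.174401817, cosθ=0.984674569
temp = (F + m·l·θ̇²·sinθ)/(M+m) = (11.740631 + 0.000846032)/1.689896 = 6.948047118
θ̈ = (g·sinθ − cosθ·temp)/(l·(4/3 − m·cos²θ/(M+m))) = -5.215007113
ẍ = temp − m·l·θ̈·cosθ/(M+m) = 8.292943684
Euler: x'=0.436561700+0.014184·1.948434605=0.464198296, ẋ'=1.948434605+0.014184·8.292943684=2.066061718
       θ'=0.175298242+0.014184·0.104692902=0.176783206, θ̇'=0.104692902+0.014184·-5.215007113=0.030723241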